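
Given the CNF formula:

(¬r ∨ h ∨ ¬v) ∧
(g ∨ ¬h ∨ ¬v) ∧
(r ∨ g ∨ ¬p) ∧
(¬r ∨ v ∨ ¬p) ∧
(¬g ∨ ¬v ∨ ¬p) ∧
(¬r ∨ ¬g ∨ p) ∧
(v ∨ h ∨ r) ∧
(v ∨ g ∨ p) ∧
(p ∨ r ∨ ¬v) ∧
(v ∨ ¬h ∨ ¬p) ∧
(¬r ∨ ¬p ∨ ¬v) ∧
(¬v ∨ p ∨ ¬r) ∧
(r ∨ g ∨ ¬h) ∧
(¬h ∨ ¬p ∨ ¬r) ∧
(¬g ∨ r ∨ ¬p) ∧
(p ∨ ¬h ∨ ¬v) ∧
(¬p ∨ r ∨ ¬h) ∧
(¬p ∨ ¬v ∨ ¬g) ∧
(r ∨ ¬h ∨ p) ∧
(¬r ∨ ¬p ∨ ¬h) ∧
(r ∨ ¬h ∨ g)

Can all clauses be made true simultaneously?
No

No, the formula is not satisfiable.

No assignment of truth values to the variables can make all 21 clauses true simultaneously.

The formula is UNSAT (unsatisfiable).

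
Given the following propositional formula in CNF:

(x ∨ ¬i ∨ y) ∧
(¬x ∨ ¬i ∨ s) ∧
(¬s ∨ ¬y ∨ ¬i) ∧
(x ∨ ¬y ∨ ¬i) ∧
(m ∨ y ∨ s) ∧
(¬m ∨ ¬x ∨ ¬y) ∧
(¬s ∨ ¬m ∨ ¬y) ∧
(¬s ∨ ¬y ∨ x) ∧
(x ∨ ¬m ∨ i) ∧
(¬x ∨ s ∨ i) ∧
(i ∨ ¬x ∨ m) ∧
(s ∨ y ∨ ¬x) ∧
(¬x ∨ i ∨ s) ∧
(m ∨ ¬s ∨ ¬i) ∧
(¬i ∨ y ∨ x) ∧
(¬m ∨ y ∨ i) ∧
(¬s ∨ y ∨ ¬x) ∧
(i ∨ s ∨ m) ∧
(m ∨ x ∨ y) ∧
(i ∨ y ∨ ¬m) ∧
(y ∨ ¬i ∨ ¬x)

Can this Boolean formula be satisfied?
No

No, the formula is not satisfiable.

No assignment of truth values to the variables can make all 21 clauses true simultaneously.

The formula is UNSAT (unsatisfiable).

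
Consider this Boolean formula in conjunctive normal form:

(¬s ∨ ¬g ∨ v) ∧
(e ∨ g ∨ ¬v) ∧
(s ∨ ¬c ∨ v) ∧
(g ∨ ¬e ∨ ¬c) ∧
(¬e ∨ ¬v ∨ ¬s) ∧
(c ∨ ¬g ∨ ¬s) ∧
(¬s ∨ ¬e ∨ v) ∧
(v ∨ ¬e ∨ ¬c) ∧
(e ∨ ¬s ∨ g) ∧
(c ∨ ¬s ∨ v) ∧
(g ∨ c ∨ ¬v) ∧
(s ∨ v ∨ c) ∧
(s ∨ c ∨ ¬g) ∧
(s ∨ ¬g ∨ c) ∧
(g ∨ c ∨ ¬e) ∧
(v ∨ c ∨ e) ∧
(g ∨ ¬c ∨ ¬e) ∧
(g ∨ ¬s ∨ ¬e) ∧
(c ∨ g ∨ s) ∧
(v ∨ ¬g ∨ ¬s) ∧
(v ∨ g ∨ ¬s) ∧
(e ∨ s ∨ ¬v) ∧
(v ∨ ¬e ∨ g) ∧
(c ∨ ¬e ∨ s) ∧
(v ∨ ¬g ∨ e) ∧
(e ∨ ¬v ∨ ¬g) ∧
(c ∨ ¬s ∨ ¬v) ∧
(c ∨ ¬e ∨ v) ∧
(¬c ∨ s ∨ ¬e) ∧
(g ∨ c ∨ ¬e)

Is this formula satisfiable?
No

No, the formula is not satisfiable.

No assignment of truth values to the variables can make all 30 clauses true simultaneously.

The formula is UNSAT (unsatisfiable).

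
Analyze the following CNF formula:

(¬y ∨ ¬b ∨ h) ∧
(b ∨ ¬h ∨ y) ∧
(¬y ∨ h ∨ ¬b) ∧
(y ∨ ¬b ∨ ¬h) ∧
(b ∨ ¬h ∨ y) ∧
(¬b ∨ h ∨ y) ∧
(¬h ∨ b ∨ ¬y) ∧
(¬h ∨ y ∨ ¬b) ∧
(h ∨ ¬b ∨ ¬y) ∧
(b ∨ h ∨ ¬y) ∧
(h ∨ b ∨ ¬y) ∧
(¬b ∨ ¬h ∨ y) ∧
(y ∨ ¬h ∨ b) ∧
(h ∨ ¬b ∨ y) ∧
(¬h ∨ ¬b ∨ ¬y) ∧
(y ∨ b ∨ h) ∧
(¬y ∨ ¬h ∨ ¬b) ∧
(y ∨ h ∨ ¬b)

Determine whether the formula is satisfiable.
No

No, the formula is not satisfiable.

No assignment of truth values to the variables can make all 18 clauses true simultaneously.

The formula is UNSAT (unsatisfiable).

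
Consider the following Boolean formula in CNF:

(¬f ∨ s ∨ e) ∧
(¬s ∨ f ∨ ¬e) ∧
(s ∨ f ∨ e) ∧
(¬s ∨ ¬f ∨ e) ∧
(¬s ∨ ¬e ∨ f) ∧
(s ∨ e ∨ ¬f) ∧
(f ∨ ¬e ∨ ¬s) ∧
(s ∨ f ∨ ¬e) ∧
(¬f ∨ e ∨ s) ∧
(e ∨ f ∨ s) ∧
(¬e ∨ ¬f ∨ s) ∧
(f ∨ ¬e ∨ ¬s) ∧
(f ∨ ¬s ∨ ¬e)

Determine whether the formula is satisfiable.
Yes

Yes, the formula is satisfiable.

One satisfying assignment is: f=True, e=True, s=True

Verification: With this assignment, all 13 clauses evaluate to true.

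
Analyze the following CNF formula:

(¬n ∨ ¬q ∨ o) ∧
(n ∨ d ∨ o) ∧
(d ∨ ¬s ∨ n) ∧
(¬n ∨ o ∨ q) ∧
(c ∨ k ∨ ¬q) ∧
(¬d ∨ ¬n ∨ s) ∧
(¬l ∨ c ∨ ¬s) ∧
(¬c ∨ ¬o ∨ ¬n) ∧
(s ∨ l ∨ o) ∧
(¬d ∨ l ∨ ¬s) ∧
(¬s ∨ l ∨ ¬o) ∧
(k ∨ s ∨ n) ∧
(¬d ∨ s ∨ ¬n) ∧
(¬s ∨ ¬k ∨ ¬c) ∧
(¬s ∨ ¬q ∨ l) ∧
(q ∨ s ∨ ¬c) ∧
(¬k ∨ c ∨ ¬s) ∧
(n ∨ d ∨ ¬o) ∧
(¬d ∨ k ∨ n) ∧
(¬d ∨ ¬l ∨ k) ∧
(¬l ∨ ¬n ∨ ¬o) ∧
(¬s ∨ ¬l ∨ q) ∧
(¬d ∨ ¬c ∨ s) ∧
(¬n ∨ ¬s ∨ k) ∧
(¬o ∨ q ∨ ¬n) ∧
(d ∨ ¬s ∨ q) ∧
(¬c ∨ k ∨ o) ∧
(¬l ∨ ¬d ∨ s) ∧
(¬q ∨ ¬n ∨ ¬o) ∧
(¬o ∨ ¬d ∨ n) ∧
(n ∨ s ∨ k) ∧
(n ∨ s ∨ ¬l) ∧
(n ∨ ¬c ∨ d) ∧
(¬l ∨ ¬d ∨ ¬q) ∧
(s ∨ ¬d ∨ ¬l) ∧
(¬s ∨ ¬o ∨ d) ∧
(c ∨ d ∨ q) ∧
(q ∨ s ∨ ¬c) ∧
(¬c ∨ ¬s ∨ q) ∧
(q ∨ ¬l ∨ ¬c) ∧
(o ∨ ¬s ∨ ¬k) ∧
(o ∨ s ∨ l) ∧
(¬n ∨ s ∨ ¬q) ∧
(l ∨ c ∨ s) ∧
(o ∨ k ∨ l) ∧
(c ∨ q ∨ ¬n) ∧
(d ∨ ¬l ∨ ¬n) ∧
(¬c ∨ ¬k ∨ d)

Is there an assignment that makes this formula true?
No

No, the formula is not satisfiable.

No assignment of truth values to the variables can make all 48 clauses true simultaneously.

The formula is UNSAT (unsatisfiable).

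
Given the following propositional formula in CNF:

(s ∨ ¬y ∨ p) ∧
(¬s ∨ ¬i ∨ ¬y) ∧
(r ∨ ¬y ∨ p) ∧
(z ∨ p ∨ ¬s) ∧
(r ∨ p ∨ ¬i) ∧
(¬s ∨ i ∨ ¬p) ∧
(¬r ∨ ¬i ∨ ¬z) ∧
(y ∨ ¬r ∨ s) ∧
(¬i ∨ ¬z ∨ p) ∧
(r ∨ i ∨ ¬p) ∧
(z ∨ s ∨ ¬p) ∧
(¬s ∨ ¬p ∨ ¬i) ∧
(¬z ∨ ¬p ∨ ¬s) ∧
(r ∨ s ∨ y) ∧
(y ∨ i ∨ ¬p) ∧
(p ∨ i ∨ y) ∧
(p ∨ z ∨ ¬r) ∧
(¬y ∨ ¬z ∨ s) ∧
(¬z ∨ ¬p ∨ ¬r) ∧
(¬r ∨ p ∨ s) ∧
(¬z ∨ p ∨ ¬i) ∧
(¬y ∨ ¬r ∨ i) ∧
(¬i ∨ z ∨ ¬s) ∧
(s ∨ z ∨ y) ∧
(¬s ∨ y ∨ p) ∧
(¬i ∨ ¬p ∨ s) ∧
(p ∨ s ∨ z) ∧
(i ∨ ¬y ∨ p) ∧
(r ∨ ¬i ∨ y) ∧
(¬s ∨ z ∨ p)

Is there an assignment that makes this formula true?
No

No, the formula is not satisfiable.

No assignment of truth values to the variables can make all 30 clauses true simultaneously.

The formula is UNSAT (unsatisfiable).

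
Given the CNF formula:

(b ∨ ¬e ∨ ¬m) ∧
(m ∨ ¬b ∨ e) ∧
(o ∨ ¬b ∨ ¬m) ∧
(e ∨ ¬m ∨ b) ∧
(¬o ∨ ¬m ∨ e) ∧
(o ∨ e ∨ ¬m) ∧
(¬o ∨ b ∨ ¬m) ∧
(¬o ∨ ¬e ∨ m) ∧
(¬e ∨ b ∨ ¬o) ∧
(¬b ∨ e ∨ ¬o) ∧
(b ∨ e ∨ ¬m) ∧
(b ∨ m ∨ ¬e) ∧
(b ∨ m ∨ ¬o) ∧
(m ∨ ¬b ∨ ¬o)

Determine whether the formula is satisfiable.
Yes

Yes, the formula is satisfiable.

One satisfying assignment is: o=False, e=False, b=False, m=False

Verification: With this assignment, all 14 clauses evaluate to true.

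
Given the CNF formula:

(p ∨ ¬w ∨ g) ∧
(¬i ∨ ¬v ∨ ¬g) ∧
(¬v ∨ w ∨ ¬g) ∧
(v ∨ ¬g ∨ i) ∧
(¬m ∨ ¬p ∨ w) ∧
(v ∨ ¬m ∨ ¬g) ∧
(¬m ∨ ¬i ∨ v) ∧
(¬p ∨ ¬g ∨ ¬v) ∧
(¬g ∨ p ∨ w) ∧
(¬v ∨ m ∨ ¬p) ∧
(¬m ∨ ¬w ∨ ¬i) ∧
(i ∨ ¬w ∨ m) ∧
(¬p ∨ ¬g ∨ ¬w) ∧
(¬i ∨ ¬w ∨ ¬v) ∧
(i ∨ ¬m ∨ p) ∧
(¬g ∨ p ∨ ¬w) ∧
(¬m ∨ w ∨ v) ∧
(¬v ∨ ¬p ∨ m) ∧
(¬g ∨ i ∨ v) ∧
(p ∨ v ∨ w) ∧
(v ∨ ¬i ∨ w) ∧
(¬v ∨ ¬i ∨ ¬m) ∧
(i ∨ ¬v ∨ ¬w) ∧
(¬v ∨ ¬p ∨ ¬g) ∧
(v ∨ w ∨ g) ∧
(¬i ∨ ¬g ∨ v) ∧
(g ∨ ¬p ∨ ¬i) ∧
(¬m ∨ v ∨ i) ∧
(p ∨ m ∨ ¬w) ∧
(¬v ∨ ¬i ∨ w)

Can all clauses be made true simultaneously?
Yes

Yes, the formula is satisfiable.

One satisfying assignment is: m=False, p=False, v=True, g=False, w=False, i=False

Verification: With this assignment, all 30 clauses evaluate to true.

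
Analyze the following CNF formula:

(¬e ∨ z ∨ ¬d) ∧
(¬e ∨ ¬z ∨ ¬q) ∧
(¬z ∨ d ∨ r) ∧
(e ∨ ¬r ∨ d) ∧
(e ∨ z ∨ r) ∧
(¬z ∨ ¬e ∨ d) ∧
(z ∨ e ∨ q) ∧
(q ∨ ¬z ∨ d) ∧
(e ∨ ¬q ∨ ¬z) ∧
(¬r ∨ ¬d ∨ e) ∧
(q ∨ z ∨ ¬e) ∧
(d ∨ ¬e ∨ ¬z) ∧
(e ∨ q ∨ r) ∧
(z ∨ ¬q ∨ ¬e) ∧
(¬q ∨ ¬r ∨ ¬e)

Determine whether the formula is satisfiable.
Yes

Yes, the formula is satisfiable.

One satisfying assignment is: r=True, q=False, d=True, z=True, e=True

Verification: With this assignment, all 15 clauses evaluate to true.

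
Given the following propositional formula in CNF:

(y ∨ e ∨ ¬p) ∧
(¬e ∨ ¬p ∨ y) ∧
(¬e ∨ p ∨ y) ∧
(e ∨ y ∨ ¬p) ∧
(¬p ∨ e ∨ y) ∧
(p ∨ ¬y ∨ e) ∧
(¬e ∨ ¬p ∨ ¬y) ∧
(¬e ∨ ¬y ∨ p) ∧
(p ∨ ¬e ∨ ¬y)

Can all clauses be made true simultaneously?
Yes

Yes, the formula is satisfiable.

One satisfying assignment is: e=False, y=False, p=False

Verification: With this assignment, all 9 clauses evaluate to true.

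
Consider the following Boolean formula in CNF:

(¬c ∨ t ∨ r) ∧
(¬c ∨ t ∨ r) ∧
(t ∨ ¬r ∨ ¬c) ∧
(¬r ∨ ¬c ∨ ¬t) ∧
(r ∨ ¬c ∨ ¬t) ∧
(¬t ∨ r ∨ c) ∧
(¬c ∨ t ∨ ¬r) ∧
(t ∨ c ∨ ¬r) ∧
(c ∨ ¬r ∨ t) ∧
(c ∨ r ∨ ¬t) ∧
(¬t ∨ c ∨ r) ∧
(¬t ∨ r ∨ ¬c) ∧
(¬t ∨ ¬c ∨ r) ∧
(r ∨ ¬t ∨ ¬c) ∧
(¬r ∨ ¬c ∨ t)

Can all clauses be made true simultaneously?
Yes

Yes, the formula is satisfiable.

One satisfying assignment is: t=False, c=False, r=False

Verification: With this assignment, all 15 clauses evaluate to true.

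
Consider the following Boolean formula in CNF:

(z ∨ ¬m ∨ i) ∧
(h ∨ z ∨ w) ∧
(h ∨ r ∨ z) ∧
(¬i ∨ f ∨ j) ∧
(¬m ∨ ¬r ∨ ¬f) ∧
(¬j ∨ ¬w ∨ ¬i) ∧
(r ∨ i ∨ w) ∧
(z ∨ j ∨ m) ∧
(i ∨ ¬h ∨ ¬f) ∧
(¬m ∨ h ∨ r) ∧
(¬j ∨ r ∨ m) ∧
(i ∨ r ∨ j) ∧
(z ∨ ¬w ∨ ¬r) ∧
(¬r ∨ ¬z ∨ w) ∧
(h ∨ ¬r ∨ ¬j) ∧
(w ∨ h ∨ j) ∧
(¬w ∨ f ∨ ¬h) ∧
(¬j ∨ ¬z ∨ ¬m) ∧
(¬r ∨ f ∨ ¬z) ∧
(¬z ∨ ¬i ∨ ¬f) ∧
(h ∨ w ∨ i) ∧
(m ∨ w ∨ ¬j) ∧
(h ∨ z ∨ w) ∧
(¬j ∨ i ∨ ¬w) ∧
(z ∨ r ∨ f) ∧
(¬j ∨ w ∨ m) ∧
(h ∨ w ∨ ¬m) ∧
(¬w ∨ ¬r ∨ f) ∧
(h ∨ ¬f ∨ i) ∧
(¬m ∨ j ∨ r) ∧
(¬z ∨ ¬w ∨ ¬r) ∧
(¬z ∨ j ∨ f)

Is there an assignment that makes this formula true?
Yes

Yes, the formula is satisfiable.

One satisfying assignment is: z=False, r=False, i=True, f=True, w=False, m=True, j=True, h=True

Verification: With this assignment, all 32 clauses evaluate to true.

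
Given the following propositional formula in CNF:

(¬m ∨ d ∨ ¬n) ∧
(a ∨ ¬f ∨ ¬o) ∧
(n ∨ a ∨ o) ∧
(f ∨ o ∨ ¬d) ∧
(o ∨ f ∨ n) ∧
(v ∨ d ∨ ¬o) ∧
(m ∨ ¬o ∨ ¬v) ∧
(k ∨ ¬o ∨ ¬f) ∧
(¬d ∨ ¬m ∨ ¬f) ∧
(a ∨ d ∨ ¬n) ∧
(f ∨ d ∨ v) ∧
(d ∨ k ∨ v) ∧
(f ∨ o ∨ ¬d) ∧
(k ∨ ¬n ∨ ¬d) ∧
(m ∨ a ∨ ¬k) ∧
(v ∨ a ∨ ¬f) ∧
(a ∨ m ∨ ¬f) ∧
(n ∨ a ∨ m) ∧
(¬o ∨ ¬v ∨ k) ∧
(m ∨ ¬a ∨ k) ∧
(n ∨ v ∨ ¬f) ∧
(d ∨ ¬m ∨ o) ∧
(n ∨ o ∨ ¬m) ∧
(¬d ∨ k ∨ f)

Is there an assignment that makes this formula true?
Yes

Yes, the formula is satisfiable.

One satisfying assignment is: k=True, f=True, v=True, a=True, o=False, m=False, d=False, n=False

Verification: With this assignment, all 24 clauses evaluate to true.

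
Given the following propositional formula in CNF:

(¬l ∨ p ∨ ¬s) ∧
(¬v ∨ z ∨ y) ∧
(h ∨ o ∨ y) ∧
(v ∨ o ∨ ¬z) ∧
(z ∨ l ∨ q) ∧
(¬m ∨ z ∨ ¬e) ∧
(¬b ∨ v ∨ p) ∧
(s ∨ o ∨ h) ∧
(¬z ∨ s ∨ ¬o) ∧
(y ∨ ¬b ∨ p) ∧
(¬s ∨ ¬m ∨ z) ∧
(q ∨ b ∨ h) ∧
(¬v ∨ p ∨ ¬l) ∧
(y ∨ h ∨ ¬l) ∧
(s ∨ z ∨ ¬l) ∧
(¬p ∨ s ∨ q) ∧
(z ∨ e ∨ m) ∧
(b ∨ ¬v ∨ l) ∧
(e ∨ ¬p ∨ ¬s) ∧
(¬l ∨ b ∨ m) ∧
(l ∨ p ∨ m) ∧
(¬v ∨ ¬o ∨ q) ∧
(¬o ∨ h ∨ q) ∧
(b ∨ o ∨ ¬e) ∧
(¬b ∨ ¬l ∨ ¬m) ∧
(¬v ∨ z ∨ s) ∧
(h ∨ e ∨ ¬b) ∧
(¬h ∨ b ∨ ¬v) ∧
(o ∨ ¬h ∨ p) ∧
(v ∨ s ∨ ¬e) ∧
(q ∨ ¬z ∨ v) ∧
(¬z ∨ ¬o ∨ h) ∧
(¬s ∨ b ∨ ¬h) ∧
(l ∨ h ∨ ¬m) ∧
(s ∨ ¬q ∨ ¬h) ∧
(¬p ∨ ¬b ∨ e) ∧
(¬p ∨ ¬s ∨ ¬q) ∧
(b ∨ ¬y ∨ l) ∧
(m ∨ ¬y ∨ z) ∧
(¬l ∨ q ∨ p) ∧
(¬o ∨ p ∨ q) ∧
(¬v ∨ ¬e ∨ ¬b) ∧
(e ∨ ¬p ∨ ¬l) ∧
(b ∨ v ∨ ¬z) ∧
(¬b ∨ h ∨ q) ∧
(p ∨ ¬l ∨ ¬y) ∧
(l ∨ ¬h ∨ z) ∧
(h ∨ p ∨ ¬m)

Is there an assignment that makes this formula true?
Yes

Yes, the formula is satisfiable.

One satisfying assignment is: v=False, h=True, m=False, y=False, l=True, z=False, o=False, e=True, p=True, b=True, s=True, q=False

Verification: With this assignment, all 48 clauses evaluate to true.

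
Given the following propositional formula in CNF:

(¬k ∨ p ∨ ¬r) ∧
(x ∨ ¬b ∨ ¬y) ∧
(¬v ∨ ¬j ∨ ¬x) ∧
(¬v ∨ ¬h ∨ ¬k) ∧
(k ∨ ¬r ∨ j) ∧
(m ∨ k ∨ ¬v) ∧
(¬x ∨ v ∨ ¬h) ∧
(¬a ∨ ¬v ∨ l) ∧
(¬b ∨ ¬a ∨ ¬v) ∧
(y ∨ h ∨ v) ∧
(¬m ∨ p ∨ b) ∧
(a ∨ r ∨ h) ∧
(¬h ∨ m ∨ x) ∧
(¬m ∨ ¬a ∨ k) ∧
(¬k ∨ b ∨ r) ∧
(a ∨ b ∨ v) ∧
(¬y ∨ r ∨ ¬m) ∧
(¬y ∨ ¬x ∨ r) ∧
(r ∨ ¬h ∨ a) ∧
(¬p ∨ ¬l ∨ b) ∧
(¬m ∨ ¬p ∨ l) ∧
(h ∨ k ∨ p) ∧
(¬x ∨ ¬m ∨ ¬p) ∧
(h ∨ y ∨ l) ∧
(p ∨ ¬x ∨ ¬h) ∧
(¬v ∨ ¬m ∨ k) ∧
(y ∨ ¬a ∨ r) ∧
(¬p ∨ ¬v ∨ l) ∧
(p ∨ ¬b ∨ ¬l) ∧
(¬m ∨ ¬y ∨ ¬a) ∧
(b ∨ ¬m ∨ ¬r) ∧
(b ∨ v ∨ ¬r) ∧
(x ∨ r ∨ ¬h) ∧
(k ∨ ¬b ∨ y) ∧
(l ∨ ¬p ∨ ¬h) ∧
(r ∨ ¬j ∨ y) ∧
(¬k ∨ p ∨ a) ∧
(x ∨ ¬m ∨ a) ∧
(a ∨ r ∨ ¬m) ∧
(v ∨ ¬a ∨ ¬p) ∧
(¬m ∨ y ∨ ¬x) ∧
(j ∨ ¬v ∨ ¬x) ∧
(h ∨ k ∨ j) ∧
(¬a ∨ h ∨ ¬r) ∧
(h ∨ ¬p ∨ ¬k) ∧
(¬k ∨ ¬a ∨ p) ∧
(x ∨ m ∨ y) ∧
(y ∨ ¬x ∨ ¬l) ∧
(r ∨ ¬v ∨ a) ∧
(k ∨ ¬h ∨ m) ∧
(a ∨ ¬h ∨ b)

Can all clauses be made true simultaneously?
Yes

Yes, the formula is satisfiable.

One satisfying assignment is: a=False, l=False, y=True, j=True, m=False, b=True, k=False, x=True, v=False, r=True, h=False, p=True

Verification: With this assignment, all 51 clauses evaluate to true.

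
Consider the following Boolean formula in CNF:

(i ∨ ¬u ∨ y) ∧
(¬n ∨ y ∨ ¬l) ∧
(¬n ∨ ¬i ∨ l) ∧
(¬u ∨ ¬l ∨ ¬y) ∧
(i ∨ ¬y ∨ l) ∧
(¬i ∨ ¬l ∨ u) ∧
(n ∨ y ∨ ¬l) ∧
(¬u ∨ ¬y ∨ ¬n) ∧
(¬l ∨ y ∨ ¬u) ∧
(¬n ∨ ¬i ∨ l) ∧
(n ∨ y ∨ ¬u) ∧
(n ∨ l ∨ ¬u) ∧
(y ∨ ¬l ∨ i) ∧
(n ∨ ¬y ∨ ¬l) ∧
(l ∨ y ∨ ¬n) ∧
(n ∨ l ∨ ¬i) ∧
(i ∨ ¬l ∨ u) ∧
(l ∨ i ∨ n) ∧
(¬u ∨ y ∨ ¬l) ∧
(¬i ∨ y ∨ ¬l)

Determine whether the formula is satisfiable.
No

No, the formula is not satisfiable.

No assignment of truth values to the variables can make all 20 clauses true simultaneously.

The formula is UNSAT (unsatisfiable).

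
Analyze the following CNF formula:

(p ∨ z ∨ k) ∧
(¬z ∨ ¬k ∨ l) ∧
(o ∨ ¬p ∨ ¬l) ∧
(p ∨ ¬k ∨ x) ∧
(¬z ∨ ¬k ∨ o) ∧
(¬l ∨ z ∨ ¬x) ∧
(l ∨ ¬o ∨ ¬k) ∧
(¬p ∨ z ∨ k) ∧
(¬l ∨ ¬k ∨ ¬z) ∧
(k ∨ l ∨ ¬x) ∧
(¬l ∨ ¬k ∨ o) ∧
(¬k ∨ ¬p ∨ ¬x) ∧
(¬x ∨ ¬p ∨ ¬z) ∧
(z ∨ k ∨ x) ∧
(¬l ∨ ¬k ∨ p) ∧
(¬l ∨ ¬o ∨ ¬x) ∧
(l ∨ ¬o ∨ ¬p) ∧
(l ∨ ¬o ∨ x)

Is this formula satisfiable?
Yes

Yes, the formula is satisfiable.

One satisfying assignment is: o=False, z=True, x=False, k=False, p=False, l=False

Verification: With this assignment, all 18 clauses evaluate to true.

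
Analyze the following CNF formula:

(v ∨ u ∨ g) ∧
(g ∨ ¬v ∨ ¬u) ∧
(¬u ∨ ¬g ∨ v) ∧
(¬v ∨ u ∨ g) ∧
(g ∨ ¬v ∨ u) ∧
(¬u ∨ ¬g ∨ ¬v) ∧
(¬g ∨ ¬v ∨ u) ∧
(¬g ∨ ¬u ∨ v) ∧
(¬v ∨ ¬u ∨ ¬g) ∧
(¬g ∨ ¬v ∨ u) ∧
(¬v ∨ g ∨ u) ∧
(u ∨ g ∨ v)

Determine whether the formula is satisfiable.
Yes

Yes, the formula is satisfiable.

One satisfying assignment is: v=False, u=False, g=True

Verification: With this assignment, all 12 clauses evaluate to true.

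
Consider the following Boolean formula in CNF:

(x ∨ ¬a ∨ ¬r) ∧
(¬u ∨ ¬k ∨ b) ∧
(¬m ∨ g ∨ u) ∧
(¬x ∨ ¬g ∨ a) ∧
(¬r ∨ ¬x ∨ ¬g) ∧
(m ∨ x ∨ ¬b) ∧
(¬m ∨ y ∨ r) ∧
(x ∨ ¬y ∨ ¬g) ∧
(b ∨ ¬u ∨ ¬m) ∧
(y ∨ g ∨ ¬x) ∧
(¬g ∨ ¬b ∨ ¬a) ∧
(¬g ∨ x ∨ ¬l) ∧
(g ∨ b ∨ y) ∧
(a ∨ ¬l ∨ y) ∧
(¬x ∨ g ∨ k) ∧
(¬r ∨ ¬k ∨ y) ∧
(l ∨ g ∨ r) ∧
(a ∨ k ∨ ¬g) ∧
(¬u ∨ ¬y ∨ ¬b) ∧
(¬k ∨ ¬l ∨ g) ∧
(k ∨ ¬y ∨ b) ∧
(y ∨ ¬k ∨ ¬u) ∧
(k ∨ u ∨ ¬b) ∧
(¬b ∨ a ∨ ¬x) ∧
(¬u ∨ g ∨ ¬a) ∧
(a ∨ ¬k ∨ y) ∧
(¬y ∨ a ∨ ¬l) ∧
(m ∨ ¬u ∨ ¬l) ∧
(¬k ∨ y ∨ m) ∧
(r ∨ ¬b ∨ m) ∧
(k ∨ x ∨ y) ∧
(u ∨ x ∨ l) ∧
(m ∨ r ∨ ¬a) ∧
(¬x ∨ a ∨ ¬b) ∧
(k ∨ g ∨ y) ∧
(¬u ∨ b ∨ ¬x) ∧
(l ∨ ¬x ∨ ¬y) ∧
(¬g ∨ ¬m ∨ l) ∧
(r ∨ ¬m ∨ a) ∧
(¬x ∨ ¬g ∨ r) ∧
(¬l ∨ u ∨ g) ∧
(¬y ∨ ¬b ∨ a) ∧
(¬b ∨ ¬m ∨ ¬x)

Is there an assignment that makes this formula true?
No

No, the formula is not satisfiable.

No assignment of truth values to the variables can make all 43 clauses true simultaneously.

The formula is UNSAT (unsatisfiable).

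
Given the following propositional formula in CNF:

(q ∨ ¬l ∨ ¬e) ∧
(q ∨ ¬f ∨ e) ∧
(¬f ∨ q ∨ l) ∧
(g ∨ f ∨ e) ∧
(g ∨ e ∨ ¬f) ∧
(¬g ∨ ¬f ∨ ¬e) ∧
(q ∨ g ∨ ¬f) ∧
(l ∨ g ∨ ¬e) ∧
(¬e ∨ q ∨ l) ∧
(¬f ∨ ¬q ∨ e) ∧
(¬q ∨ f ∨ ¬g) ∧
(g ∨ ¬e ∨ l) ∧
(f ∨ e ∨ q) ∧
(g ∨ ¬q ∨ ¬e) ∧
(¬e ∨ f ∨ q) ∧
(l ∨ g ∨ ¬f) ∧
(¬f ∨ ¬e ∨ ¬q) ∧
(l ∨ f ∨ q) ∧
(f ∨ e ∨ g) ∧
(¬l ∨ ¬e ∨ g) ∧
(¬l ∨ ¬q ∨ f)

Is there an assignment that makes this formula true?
No

No, the formula is not satisfiable.

No assignment of truth values to the variables can make all 21 clauses true simultaneously.

The formula is UNSAT (unsatisfiable).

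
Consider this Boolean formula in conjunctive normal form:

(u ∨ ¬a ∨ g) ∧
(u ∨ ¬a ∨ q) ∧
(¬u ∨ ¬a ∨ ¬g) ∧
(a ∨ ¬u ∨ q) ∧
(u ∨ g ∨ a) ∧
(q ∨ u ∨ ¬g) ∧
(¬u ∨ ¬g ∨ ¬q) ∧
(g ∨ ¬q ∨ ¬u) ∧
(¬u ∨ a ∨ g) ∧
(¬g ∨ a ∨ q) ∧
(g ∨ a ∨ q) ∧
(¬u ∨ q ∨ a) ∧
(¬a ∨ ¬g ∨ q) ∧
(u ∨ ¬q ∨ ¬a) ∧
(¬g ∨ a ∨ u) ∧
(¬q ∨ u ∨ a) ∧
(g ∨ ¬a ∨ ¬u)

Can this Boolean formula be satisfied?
No

No, the formula is not satisfiable.

No assignment of truth values to the variables can make all 17 clauses true simultaneously.

The formula is UNSAT (unsatisfiable).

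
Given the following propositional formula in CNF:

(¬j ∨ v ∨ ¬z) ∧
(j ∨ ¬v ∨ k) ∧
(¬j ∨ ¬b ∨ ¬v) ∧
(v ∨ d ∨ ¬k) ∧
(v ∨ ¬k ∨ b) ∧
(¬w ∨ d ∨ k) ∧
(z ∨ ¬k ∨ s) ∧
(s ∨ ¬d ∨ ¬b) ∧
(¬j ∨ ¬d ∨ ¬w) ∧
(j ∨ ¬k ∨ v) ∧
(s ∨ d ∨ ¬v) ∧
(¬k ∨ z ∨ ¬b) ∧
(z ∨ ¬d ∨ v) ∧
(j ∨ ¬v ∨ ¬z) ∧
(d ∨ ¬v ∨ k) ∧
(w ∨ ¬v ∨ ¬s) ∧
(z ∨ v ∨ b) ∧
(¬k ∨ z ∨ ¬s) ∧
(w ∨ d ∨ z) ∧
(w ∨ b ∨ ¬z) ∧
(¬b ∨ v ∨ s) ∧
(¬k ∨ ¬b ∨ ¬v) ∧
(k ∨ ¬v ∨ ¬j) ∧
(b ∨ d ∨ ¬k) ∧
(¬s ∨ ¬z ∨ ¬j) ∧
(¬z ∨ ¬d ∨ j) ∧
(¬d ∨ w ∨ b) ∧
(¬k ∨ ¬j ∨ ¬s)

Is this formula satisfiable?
Yes

Yes, the formula is satisfiable.

One satisfying assignment is: z=True, b=True, d=False, v=False, s=True, j=False, w=False, k=False

Verification: With this assignment, all 28 clauses evaluate to true.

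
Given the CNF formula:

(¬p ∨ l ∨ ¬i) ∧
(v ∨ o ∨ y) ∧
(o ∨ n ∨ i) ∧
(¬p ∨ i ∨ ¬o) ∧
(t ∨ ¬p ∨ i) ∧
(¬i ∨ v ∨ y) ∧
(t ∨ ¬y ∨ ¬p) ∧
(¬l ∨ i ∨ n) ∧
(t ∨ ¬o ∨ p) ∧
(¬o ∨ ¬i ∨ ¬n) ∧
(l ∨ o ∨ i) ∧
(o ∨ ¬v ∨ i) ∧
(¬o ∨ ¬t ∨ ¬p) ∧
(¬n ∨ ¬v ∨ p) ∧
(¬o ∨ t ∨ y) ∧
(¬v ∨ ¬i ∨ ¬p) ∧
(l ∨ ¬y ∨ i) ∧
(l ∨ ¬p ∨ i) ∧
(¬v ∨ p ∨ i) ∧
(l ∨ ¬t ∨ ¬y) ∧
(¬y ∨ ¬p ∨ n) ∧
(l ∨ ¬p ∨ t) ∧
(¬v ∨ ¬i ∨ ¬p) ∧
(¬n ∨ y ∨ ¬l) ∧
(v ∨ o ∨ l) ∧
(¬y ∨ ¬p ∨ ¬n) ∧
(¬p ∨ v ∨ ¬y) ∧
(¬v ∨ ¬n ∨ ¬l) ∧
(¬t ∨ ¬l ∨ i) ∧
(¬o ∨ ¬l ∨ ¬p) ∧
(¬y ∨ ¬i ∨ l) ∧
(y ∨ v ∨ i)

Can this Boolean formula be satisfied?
Yes

Yes, the formula is satisfiable.

One satisfying assignment is: o=False, i=True, y=True, v=False, p=False, l=True, t=False, n=False

Verification: With this assignment, all 32 clauses evaluate to true.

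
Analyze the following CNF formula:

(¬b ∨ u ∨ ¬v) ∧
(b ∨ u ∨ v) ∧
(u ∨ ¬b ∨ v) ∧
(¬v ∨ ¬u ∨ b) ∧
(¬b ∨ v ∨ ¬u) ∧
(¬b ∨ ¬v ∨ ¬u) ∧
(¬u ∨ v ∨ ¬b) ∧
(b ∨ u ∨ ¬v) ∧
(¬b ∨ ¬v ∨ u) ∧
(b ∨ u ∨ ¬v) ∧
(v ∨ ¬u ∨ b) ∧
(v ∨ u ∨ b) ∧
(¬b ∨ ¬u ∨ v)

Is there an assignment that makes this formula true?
No

No, the formula is not satisfiable.

No assignment of truth values to the variables can make all 13 clauses true simultaneously.

The formula is UNSAT (unsatisfiable).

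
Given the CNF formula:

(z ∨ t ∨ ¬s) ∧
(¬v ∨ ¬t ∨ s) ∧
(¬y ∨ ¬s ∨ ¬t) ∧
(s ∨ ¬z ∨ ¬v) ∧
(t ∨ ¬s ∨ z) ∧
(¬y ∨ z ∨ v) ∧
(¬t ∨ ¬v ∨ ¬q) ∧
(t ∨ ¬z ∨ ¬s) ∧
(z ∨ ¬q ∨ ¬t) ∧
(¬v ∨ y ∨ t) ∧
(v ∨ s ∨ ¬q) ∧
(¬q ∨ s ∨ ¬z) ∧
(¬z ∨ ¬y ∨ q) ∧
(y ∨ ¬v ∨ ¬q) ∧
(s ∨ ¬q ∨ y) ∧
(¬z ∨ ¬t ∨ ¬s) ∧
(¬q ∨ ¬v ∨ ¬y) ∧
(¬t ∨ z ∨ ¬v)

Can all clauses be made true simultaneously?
Yes

Yes, the formula is satisfiable.

One satisfying assignment is: q=False, s=False, y=False, z=False, v=False, t=False

Verification: With this assignment, all 18 clauses evaluate to true.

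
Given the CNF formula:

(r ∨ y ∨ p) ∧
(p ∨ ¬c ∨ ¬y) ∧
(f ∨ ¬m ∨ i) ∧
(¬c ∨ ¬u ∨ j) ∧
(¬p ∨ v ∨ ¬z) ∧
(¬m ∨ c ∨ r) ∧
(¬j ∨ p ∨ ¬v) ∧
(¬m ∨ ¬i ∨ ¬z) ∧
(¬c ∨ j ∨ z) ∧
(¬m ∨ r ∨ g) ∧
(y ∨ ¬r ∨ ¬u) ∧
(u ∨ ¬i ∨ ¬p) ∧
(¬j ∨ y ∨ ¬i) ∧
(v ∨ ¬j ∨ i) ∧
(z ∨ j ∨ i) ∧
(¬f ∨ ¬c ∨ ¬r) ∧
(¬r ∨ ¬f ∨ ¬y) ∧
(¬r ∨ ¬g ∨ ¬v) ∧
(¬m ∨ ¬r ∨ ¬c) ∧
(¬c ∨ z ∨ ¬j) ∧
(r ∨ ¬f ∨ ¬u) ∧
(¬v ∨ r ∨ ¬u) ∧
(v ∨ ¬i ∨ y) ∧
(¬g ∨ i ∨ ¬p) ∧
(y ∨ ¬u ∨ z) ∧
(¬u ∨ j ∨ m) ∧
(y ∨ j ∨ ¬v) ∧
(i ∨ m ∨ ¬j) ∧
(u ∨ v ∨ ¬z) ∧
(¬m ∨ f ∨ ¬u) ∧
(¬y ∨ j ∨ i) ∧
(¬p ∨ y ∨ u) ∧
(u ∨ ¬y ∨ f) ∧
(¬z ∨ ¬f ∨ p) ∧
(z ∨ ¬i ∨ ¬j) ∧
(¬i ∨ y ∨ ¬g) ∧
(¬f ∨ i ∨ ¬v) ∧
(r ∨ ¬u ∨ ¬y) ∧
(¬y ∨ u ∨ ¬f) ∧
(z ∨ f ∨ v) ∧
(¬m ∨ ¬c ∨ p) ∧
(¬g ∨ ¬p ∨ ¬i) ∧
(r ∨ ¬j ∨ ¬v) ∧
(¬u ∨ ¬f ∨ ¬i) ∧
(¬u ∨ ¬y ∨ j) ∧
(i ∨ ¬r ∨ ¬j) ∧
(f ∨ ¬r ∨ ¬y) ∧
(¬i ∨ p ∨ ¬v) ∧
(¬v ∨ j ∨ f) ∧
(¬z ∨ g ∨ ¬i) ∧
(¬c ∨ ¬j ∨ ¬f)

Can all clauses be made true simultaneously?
No

No, the formula is not satisfiable.

No assignment of truth values to the variables can make all 51 clauses true simultaneously.

The formula is UNSAT (unsatisfiable).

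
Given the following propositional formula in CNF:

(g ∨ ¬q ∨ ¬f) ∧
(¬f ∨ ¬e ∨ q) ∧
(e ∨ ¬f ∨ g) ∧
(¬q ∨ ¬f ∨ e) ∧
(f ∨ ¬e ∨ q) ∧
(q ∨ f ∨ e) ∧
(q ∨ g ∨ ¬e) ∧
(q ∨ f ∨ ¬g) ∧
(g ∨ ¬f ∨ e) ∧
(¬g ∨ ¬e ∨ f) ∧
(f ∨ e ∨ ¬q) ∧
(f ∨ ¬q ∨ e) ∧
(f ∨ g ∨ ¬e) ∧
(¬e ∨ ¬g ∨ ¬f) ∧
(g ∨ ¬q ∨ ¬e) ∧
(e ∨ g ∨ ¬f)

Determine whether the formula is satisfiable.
Yes

Yes, the formula is satisfiable.

One satisfying assignment is: q=False, e=False, f=True, g=True

Verification: With this assignment, all 16 clauses evaluate to true.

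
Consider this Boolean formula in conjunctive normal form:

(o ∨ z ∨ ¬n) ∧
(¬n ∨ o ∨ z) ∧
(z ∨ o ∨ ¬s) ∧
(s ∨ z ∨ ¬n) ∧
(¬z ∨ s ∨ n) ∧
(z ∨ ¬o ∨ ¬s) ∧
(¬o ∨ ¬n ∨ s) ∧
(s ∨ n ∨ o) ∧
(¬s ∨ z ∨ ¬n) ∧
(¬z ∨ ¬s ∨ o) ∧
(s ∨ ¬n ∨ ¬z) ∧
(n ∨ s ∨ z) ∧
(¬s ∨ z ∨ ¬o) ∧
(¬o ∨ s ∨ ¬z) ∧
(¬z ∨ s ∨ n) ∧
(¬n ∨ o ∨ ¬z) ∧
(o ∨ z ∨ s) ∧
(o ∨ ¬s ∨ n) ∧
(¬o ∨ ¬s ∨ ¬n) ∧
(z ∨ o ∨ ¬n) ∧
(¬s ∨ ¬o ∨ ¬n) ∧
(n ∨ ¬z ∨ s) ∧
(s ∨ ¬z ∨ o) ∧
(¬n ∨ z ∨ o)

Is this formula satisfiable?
Yes

Yes, the formula is satisfiable.

One satisfying assignment is: z=True, n=False, s=True, o=True

Verification: With this assignment, all 24 clauses evaluate to true.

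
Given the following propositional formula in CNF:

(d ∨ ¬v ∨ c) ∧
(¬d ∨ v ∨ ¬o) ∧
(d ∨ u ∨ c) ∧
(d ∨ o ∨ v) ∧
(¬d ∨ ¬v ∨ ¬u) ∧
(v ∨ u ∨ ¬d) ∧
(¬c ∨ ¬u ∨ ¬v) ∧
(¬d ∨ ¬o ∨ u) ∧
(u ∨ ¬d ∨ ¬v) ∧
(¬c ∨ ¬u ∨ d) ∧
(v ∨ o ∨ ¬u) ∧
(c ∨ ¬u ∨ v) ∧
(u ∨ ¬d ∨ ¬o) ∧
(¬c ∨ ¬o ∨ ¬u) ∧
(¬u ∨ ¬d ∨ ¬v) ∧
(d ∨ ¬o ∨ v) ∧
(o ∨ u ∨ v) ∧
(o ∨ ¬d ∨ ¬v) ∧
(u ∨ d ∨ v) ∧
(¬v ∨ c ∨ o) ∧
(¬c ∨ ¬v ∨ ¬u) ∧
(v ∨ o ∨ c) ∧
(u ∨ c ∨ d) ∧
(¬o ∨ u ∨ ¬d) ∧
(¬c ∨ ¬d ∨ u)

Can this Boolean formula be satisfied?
Yes

Yes, the formula is satisfiable.

One satisfying assignment is: v=True, o=False, u=False, d=False, c=True

Verification: With this assignment, all 25 clauses evaluate to true.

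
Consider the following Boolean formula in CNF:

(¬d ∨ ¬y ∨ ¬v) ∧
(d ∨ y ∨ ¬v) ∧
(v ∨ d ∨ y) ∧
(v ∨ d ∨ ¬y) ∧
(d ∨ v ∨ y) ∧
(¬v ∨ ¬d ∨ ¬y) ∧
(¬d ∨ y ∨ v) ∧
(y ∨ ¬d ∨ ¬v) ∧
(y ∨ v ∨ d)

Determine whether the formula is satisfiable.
Yes

Yes, the formula is satisfiable.

One satisfying assignment is: y=True, v=False, d=True

Verification: With this assignment, all 9 clauses evaluate to true.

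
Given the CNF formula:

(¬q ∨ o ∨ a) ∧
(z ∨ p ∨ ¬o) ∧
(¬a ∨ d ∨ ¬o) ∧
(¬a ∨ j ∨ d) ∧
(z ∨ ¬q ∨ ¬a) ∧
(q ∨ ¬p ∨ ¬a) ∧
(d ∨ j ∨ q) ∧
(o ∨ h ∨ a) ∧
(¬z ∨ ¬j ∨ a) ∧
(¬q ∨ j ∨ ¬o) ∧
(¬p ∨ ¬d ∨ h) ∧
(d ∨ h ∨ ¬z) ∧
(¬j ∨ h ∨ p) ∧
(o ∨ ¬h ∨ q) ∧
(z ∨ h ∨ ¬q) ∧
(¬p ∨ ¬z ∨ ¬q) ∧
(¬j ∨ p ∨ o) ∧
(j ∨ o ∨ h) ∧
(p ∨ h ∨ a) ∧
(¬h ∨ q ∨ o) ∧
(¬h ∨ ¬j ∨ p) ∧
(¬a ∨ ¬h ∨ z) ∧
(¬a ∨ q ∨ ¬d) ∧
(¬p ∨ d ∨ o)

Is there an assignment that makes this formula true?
Yes

Yes, the formula is satisfiable.

One satisfying assignment is: q=False, d=False, p=True, j=True, a=False, o=True, z=False, h=False

Verification: With this assignment, all 24 clauses evaluate to true.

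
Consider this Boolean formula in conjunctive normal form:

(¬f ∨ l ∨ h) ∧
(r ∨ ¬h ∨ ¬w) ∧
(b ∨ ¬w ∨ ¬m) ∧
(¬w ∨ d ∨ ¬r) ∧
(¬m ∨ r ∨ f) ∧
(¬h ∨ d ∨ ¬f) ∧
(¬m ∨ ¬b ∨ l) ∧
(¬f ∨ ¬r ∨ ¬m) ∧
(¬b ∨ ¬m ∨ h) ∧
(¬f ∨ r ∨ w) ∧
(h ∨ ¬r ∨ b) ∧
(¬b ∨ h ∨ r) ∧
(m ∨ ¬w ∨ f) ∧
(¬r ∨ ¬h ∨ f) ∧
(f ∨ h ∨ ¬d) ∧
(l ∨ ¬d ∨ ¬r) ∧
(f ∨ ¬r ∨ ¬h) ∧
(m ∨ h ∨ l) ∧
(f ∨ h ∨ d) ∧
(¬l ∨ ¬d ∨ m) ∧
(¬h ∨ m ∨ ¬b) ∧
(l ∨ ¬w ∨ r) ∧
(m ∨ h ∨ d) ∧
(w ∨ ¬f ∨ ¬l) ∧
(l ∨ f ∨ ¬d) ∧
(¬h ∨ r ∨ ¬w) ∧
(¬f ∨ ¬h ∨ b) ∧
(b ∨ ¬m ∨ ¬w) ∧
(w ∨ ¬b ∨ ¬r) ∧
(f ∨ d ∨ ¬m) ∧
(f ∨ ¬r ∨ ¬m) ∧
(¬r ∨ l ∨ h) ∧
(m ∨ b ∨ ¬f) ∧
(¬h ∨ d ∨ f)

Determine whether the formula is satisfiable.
No

No, the formula is not satisfiable.

No assignment of truth values to the variables can make all 34 clauses true simultaneously.

The formula is UNSAT (unsatisfiable).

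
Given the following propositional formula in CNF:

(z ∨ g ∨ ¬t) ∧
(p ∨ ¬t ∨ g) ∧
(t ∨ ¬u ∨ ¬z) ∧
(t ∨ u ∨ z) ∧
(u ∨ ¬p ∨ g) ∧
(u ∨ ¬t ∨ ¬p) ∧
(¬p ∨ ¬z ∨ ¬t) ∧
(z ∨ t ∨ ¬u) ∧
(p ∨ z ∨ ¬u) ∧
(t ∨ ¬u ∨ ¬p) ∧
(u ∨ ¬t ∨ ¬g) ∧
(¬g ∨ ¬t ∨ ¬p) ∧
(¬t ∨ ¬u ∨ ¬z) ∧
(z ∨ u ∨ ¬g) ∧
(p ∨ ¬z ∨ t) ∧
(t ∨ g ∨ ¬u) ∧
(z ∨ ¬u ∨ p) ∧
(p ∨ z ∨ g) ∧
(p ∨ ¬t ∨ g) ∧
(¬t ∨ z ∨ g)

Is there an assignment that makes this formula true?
Yes

Yes, the formula is satisfiable.

One satisfying assignment is: g=True, t=False, z=True, u=False, p=True

Verification: With this assignment, all 20 clauses evaluate to true.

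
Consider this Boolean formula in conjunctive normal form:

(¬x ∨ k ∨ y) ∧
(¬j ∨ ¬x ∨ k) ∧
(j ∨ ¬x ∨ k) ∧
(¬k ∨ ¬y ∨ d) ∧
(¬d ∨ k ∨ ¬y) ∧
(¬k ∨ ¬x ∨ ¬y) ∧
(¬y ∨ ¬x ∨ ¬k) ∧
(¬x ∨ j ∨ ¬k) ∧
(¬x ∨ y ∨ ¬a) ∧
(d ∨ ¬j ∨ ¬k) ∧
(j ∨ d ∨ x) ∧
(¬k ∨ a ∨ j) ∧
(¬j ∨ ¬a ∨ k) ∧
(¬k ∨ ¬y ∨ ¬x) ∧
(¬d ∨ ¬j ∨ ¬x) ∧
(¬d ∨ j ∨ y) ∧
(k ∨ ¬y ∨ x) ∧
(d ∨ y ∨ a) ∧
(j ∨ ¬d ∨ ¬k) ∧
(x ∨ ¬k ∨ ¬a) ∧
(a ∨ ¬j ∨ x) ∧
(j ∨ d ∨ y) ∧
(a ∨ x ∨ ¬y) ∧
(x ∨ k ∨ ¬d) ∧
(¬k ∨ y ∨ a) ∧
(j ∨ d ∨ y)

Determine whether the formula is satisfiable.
No

No, the formula is not satisfiable.

No assignment of truth values to the variables can make all 26 clauses true simultaneously.

The formula is UNSAT (unsatisfiable).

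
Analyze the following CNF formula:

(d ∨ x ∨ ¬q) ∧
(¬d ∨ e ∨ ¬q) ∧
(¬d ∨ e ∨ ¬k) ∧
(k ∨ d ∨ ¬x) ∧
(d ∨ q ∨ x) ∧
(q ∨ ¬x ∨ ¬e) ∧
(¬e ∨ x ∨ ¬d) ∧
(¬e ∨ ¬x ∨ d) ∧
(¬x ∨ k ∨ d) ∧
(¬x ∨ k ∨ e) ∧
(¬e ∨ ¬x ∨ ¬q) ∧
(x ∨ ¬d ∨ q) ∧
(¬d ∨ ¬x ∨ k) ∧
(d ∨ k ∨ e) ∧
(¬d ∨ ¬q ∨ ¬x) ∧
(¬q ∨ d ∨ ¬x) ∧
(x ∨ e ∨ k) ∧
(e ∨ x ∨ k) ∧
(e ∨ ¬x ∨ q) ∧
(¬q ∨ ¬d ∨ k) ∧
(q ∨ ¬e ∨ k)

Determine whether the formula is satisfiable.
No

No, the formula is not satisfiable.

No assignment of truth values to the variables can make all 21 clauses true simultaneously.

The formula is UNSAT (unsatisfiable).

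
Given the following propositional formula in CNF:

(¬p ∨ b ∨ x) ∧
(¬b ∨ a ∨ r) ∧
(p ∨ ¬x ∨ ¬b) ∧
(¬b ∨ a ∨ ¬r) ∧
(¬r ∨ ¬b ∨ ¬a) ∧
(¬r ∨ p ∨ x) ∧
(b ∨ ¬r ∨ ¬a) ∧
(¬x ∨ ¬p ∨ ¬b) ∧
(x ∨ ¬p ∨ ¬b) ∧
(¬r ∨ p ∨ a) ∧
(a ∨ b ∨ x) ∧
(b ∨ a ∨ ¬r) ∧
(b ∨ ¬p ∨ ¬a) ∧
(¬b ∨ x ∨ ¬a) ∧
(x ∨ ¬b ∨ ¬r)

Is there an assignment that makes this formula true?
Yes

Yes, the formula is satisfiable.

One satisfying assignment is: x=True, a=False, b=False, p=False, r=False

Verification: With this assignment, all 15 clauses evaluate to true.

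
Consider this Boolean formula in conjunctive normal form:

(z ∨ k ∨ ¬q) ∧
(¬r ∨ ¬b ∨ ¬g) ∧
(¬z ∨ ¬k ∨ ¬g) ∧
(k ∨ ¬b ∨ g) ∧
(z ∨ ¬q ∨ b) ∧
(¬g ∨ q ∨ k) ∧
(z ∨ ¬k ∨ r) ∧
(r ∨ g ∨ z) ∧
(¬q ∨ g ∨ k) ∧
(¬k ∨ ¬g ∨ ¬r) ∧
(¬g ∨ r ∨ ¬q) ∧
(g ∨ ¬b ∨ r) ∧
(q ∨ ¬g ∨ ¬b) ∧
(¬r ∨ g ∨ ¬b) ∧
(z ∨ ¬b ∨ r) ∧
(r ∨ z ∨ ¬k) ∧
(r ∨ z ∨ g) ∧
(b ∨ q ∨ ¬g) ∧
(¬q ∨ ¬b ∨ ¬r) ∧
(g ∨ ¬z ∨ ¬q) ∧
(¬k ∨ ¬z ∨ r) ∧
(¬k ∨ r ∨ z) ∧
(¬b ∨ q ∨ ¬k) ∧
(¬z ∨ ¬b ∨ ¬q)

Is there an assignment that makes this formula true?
Yes

Yes, the formula is satisfiable.

One satisfying assignment is: z=True, g=False, b=False, q=False, r=False, k=False

Verification: With this assignment, all 24 clauses evaluate to true.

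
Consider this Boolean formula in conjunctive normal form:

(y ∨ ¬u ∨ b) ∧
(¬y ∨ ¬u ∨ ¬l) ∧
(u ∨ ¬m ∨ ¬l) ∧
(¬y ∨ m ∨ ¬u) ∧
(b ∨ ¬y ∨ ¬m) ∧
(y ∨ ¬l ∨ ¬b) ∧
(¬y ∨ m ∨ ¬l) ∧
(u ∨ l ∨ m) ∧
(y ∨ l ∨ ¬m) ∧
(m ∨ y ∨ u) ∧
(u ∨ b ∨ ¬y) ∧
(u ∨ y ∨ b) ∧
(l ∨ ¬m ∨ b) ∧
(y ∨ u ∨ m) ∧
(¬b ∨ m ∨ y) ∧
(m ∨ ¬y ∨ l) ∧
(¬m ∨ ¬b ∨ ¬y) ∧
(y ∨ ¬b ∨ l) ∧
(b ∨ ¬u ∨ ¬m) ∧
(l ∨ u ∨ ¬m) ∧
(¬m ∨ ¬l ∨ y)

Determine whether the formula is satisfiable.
No

No, the formula is not satisfiable.

No assignment of truth values to the variables can make all 21 clauses true simultaneously.

The formula is UNSAT (unsatisfiable).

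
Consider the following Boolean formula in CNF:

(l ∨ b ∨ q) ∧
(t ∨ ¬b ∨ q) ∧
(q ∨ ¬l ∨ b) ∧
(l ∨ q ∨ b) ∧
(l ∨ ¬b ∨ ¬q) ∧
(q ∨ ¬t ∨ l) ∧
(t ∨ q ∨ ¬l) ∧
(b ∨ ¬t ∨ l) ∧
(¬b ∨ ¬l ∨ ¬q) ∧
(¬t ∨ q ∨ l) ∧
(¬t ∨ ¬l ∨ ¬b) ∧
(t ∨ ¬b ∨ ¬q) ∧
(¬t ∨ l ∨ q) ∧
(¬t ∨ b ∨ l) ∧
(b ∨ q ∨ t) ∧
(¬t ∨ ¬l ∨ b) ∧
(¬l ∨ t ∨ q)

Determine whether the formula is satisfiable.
Yes

Yes, the formula is satisfiable.

One satisfying assignment is: l=False, t=False, q=True, b=False

Verification: With this assignment, all 17 clauses evaluate to true.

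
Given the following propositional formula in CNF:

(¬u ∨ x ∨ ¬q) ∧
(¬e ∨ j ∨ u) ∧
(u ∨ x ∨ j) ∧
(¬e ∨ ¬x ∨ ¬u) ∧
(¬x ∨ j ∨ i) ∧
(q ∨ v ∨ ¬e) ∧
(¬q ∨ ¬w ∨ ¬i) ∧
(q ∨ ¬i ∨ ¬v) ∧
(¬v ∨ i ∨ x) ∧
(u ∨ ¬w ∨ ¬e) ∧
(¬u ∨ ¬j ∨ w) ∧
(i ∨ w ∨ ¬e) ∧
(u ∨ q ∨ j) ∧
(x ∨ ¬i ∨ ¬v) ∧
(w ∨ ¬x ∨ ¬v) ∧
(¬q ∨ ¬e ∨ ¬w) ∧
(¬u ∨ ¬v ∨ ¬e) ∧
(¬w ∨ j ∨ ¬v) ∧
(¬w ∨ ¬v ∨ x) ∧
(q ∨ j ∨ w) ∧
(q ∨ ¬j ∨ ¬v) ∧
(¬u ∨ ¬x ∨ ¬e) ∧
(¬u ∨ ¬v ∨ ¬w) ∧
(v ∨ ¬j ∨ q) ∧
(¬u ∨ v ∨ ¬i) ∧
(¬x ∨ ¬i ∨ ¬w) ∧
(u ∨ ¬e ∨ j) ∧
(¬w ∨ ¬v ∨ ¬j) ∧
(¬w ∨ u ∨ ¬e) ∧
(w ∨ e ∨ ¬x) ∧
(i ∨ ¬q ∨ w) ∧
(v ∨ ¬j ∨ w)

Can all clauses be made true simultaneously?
Yes

Yes, the formula is satisfiable.

One satisfying assignment is: x=False, i=False, u=False, e=False, v=False, j=True, q=True, w=True

Verification: With this assignment, all 32 clauses evaluate to true.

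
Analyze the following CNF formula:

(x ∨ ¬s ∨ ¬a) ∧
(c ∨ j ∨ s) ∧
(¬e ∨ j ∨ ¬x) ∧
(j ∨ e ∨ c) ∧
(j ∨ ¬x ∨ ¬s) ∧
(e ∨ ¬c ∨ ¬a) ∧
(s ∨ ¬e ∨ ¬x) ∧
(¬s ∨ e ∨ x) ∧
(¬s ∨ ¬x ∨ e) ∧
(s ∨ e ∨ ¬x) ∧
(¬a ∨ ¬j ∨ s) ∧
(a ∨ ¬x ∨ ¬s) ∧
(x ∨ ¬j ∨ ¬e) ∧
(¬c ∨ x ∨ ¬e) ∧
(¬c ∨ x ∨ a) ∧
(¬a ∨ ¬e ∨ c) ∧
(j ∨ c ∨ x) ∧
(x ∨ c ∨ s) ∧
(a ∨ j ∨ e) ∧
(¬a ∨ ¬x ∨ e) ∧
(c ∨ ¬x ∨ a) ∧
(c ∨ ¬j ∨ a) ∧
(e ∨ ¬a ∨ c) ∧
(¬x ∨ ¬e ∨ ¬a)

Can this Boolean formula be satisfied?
No

No, the formula is not satisfiable.

No assignment of truth values to the variables can make all 24 clauses true simultaneously.

The formula is UNSAT (unsatisfiable).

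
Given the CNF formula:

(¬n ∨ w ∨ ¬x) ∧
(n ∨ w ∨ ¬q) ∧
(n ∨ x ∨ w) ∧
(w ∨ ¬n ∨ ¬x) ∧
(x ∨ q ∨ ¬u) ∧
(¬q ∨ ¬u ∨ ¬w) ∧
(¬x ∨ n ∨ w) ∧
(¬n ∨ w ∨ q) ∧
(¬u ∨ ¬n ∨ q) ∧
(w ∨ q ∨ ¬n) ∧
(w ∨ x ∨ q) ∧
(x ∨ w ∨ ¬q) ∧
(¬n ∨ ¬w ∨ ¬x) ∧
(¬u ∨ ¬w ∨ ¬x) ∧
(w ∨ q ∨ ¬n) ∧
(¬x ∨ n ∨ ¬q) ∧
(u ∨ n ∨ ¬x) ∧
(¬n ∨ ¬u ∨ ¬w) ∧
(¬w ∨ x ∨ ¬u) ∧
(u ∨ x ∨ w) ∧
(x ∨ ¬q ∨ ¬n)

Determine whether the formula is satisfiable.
Yes

Yes, the formula is satisfiable.

One satisfying assignment is: n=False, x=False, w=True, q=False, u=False

Verification: With this assignment, all 21 clauses evaluate to true.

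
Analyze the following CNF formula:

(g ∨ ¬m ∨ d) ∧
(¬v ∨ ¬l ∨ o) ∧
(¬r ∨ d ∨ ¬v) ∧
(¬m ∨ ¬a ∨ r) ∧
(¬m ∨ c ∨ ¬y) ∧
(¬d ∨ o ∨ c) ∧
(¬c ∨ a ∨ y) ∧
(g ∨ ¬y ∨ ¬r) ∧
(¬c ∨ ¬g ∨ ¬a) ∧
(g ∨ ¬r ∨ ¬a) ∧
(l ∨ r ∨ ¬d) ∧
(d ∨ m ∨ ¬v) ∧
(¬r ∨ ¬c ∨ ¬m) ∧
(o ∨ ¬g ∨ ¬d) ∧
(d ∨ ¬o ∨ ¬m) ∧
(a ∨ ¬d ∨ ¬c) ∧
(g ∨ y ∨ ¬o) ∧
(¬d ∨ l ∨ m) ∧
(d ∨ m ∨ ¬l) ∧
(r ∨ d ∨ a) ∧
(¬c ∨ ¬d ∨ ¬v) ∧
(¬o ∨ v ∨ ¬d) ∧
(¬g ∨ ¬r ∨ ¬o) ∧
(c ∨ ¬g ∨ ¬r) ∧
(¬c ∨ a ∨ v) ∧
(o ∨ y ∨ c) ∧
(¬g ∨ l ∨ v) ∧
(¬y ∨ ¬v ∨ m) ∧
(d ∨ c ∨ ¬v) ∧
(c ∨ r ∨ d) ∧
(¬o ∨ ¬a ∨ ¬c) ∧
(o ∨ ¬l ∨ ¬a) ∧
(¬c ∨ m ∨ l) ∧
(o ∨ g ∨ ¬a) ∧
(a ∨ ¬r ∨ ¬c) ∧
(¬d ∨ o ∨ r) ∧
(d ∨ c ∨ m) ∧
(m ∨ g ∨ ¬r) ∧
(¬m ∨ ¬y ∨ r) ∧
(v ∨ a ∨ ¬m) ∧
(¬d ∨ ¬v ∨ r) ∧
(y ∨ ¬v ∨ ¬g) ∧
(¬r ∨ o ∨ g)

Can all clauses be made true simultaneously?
No

No, the formula is not satisfiable.

No assignment of truth values to the variables can make all 43 clauses true simultaneously.

The formula is UNSAT (unsatisfiable).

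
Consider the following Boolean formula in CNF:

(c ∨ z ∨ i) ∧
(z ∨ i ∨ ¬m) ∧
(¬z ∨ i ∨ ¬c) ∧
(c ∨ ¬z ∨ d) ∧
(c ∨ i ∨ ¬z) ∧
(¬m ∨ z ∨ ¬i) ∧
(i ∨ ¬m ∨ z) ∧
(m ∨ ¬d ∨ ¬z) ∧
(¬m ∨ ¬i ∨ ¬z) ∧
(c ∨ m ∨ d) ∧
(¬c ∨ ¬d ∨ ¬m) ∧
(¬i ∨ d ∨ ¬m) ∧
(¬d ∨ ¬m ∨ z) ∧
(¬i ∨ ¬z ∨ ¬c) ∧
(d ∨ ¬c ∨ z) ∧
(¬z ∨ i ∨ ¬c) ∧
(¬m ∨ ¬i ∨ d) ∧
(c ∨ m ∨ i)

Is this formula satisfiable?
Yes

Yes, the formula is satisfiable.

One satisfying assignment is: m=False, z=False, i=False, c=True, d=True

Verification: With this assignment, all 18 clauses evaluate to true.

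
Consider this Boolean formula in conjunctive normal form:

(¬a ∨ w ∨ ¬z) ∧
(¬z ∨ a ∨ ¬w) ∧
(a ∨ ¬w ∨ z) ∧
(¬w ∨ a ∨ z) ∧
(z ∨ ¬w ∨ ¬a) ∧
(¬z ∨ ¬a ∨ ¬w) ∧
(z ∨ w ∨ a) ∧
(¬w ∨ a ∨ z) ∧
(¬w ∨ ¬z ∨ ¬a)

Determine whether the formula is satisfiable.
Yes

Yes, the formula is satisfiable.

One satisfying assignment is: w=False, z=True, a=False

Verification: With this assignment, all 9 clauses evaluate to true.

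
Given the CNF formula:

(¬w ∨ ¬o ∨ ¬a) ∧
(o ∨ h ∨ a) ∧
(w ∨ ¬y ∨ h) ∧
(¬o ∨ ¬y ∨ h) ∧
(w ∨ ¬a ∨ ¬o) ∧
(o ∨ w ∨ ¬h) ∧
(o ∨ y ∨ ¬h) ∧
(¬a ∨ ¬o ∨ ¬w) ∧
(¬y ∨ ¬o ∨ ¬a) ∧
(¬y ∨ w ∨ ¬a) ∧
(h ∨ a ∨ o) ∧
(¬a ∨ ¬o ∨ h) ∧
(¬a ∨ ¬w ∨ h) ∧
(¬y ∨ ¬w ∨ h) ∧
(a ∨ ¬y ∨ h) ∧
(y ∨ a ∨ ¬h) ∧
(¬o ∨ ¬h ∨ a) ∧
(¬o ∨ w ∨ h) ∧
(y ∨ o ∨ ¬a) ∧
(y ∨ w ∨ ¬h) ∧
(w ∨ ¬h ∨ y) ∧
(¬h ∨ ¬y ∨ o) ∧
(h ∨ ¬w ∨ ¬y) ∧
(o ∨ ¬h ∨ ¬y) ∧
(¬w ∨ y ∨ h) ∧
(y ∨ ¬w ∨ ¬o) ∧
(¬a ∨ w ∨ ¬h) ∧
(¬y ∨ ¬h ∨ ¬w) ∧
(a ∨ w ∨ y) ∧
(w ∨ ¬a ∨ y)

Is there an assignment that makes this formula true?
No

No, the formula is not satisfiable.

No assignment of truth values to the variables can make all 30 clauses true simultaneously.

The formula is UNSAT (unsatisfiable).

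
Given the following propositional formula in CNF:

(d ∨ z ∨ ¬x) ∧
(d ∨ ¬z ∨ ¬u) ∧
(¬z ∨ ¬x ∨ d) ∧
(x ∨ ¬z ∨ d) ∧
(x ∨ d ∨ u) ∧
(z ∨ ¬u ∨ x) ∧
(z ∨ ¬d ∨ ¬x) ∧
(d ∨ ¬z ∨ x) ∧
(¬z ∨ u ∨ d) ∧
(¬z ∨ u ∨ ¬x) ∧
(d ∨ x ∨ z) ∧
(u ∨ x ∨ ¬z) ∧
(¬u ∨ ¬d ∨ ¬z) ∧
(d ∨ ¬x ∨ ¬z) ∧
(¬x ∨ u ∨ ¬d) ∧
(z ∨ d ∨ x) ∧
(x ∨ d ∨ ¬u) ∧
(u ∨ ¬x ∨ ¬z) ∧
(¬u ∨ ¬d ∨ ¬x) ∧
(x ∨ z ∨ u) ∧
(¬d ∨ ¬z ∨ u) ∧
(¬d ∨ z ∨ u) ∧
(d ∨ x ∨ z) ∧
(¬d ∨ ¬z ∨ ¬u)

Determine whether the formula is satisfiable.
No

No, the formula is not satisfiable.

No assignment of truth values to the variables can make all 24 clauses true simultaneously.

The formula is UNSAT (unsatisfiable).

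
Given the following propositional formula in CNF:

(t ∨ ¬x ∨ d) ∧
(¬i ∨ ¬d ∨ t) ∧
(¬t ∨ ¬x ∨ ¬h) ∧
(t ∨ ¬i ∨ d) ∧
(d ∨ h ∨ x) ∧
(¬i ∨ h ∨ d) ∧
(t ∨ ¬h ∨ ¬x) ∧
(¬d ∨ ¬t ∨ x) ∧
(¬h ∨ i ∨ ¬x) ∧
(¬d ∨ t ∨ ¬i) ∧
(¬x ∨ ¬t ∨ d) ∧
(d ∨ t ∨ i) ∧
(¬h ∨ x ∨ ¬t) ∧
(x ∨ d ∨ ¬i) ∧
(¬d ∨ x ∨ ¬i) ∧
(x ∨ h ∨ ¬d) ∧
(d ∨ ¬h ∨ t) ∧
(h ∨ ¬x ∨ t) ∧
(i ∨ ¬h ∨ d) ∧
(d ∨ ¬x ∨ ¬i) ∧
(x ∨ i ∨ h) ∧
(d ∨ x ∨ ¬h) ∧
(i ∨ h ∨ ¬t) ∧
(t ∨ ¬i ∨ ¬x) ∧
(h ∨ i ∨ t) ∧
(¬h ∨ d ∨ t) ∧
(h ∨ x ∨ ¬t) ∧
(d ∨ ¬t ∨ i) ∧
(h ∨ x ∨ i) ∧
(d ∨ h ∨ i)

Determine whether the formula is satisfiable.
Yes

Yes, the formula is satisfiable.

One satisfying assignment is: d=True, t=False, x=False, h=True, i=False

Verification: With this assignment, all 30 clauses evaluate to true.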